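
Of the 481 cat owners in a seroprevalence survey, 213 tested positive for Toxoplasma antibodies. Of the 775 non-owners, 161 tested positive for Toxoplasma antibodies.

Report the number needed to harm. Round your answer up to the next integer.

risk, cat owners = 213/481 = 0.442827
risk, non-owners = 161/775 = 0.207742
absolute risk difference = 0.235086
1 / 0.235086 = 4.254 → round up → 5

5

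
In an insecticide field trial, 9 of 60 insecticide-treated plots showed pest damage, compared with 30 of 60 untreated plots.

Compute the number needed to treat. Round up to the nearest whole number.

risk, insecticide-treated plots = 9/60 = 0.150000
risk, untreated plots = 30/60 = 0.500000
absolute risk difference = 0.350000
1 / 0.350000 = 2.857 → round up → 3

3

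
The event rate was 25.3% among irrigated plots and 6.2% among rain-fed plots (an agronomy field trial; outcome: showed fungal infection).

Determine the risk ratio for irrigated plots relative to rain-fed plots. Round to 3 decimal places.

RR = 0.2530 / 0.0620 = 4.081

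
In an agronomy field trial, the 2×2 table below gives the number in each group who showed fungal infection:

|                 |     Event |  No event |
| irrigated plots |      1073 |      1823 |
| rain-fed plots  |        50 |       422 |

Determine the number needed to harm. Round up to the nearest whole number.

4

risk, irrigated plots = 1073/2896 = 0.370511
risk, rain-fed plots = 50/472 = 0.105932
absolute risk difference = 0.264579
1 / 0.264579 = 3.780 → round up → 4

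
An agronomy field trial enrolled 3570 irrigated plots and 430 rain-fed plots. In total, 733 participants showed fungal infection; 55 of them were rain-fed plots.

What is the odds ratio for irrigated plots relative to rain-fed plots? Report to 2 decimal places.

OR ≈ 1.60

irrigated plots with the outcome: 733 − 55 = 678
irrigated plots without the outcome: 3570 − 678 = 2892
rain-fed plots without the outcome: 430 − 55 = 375
odds, irrigated plots = 678/2892 = 0.2344
odds, rain-fed plots = 55/375 = 0.1467
OR = 0.2344 / 0.1467 = 1.60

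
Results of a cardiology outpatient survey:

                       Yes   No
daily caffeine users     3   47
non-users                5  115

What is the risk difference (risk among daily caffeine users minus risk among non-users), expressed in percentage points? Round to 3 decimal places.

1.833

risk, daily caffeine users = 3/50 = 0.06000
risk, non-users = 5/120 = 0.04167
risk difference = 0.06000 − 0.04167 = 0.01833 → 1.833 percentage points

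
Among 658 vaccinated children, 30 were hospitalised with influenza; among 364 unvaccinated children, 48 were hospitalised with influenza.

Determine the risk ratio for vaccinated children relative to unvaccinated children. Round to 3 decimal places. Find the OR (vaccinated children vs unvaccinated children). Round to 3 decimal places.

risk, vaccinated children = 30/658 = 0.04559
risk, unvaccinated children = 48/364 = 0.13187
RR = 0.04559 / 0.13187 = 0.346
OR = (30 × 316) / (628 × 48) = 9480/30144 ≈ 0.314

RR = 0.346; OR = 0.314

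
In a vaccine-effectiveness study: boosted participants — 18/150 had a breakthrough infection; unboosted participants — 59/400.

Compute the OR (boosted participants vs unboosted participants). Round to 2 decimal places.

0.79

odds, boosted participants = 18/132 = 0.1364
odds, unboosted participants = 59/341 = 0.1730
OR = 0.1364 / 0.1730 = 0.79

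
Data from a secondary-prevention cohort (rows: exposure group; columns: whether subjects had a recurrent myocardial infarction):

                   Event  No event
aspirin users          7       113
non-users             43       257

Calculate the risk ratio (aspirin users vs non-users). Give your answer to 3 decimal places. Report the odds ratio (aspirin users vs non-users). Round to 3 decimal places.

RR = 0.407; OR = 0.370

risk, aspirin users = 7/120 = 0.0583
risk, non-users = 43/300 = 0.1433
RR = 0.0583 / 0.1433 = 0.407
odds, aspirin users = 7/113 = 0.0619
odds, non-users = 43/257 = 0.1673
OR = 0.0619 / 0.1673 = 0.370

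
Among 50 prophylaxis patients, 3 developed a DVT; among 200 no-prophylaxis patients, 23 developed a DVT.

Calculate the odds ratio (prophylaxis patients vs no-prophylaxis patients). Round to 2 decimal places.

OR = (3 × 177) / (47 × 23) = 531/1081 ≈ 0.49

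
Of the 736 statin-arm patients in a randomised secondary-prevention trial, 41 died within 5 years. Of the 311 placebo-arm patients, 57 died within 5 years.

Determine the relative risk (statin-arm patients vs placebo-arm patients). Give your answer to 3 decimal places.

risk, statin-arm patients = 41/736 = 0.0557
risk, placebo-arm patients = 57/311 = 0.1833
RR = 0.0557 / 0.1833 = 0.304

0.304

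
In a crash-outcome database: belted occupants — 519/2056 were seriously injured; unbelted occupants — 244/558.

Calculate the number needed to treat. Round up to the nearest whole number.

risk, belted occupants = 519/2056 = 0.252432
risk, unbelted occupants = 244/558 = 0.437276
absolute risk difference = 0.184844
1 / 0.184844 = 5.410 → round up → 6

6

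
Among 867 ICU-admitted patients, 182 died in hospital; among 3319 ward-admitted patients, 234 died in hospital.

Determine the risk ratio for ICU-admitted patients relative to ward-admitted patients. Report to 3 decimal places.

risk, ICU-admitted patients = 182/867 = 0.2099
risk, ward-admitted patients = 234/3319 = 0.0705
RR = 0.2099 / 0.0705 = 2.977

RR = 2.977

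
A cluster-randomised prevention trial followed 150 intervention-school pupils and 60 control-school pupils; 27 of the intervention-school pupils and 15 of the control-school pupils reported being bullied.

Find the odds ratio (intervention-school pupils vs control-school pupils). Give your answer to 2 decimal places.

OR = (27 × 45) / (123 × 15) = 1215/1845 ≈ 0.66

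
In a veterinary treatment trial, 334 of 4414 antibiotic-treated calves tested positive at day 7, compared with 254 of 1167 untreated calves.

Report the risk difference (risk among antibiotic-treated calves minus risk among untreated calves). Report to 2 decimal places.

RD = -0.14

risk, antibiotic-treated calves = 334/4414 = 0.0757
risk, untreated calves = 254/1167 = 0.2177
risk difference = 0.0757 − 0.2177 = -0.14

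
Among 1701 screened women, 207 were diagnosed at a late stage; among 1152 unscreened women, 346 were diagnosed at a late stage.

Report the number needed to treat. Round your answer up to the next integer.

risk, screened women = 207/1701 = 0.121693
risk, unscreened women = 346/1152 = 0.300347
absolute risk difference = 0.178654
1 / 0.178654 = 5.597 → round up → 6

NNT = 6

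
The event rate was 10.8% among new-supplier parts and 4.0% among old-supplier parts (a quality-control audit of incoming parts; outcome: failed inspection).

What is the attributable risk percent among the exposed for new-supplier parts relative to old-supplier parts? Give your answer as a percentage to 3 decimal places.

AR% = (0.10800 − 0.04000) / 0.10800 = 0.6296 → 62.963%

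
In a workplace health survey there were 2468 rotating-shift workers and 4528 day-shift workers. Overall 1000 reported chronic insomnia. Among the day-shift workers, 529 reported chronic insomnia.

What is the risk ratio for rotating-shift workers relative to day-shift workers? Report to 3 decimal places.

rotating-shift workers with the outcome: 1000 − 529 = 471
rotating-shift workers without the outcome: 2468 − 471 = 1997
day-shift workers without the outcome: 4528 − 529 = 3999
risk, rotating-shift workers = 471/2468 = 0.1908
risk, day-shift workers = 529/4528 = 0.1168
RR = 0.1908 / 0.1168 = 1.634

1.634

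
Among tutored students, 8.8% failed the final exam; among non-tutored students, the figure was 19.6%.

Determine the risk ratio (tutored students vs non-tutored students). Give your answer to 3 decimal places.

RR = 0.0880 / 0.1960 = 0.449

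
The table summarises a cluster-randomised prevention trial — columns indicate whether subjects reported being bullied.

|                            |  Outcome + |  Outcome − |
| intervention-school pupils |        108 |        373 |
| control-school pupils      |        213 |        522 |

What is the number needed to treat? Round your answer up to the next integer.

NNT = 16

risk, intervention-school pupils = 108/481 = 0.224532
risk, control-school pupils = 213/735 = 0.289796
absolute risk difference = 0.065264
1 / 0.065264 = 15.322 → round up → 16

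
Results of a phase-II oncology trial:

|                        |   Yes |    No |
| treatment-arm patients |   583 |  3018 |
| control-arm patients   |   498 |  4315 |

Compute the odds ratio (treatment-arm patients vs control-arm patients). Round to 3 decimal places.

OR = (583 × 4315) / (3018 × 498) = 2515645/1502964 ≈ 1.674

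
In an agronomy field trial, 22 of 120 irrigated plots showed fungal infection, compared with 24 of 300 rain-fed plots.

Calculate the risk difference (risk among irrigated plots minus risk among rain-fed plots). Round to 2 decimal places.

risk, irrigated plots = 22/120 = 0.1833
risk, rain-fed plots = 24/300 = 0.0800
risk difference = 0.1833 − 0.0800 = 0.10

RD: 0.10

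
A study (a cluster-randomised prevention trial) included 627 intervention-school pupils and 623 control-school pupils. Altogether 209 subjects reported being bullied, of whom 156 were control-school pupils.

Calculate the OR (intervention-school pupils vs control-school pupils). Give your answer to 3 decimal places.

OR ≈ 0.276

intervention-school pupils with the outcome: 209 − 156 = 53
intervention-school pupils without the outcome: 627 − 53 = 574
control-school pupils without the outcome: 623 − 156 = 467
OR = (53 × 467) / (574 × 156) = 24751/89544 ≈ 0.276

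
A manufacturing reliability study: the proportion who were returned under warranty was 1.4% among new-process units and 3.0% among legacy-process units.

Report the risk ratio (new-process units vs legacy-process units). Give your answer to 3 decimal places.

RR = 0.01400 / 0.03000 = 0.467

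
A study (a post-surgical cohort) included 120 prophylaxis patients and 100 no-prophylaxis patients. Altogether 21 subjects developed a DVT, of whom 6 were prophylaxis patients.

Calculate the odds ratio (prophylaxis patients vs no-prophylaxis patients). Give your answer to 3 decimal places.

prophylaxis patients without the outcome: 120 − 6 = 114
no-prophylaxis patients with the outcome: 21 − 6 = 15
no-prophylaxis patients without the outcome: 100 − 15 = 85
odds, prophylaxis patients = 6/114 = 0.0526
odds, no-prophylaxis patients = 15/85 = 0.1765
OR = 0.0526 / 0.1765 = 0.298

0.298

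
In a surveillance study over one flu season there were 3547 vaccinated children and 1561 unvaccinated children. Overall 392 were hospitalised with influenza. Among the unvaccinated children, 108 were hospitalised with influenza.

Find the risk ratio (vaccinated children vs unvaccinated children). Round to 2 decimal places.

vaccinated children with the outcome: 392 − 108 = 284
vaccinated children without the outcome: 3547 − 284 = 3263
unvaccinated children without the outcome: 1561 − 108 = 1453
risk, vaccinated children = 284/3547 = 0.0801
risk, unvaccinated children = 108/1561 = 0.0692
RR = 0.0801 / 0.0692 = 1.16

1.16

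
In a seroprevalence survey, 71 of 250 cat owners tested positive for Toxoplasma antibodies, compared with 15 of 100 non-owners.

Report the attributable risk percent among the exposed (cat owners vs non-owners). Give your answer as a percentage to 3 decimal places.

risk, cat owners = 71/250 = 0.2840
risk, non-owners = 15/100 = 0.1500
AR% = (0.2840 − 0.1500) / 0.2840 = 0.4718 → 47.183%

47.183%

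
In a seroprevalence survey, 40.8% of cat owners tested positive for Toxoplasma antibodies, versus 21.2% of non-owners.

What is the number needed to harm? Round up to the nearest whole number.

absolute risk difference = 0.196000
1 / 0.196000 = 5.102 → round up → 6

NNH: 6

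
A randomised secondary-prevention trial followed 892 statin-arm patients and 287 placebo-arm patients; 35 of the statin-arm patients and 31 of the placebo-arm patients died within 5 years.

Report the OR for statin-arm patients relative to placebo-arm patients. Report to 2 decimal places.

odds, statin-arm patients = 35/857 = 0.04084
odds, placebo-arm patients = 31/256 = 0.12109
OR = 0.04084 / 0.12109 = 0.34

OR = 0.34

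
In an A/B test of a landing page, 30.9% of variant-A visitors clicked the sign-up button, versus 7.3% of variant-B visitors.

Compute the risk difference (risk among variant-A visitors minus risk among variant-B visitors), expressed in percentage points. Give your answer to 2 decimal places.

RD: 23.60

risk difference = 0.3090 − 0.0730 = 0.2360 → 23.60 percentage points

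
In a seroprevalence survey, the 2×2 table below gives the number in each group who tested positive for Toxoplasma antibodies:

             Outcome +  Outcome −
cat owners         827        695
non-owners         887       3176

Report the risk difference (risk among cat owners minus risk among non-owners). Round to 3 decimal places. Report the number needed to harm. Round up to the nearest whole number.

RD = 0.325; NNH = 4

risk, cat owners = 827/1522 = 0.5434
risk, non-owners = 887/4063 = 0.2183
risk difference = 0.5434 − 0.2183 = 0.325
absolute risk difference = 0.325052
1 / 0.325052 = 3.076 → round up → 4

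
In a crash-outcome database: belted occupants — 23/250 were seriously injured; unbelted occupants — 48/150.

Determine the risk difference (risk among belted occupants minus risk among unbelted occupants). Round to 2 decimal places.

RD ≈ -0.23

risk, belted occupants = 23/250 = 0.0920
risk, unbelted occupants = 48/150 = 0.3200
risk difference = 0.0920 − 0.3200 = -0.23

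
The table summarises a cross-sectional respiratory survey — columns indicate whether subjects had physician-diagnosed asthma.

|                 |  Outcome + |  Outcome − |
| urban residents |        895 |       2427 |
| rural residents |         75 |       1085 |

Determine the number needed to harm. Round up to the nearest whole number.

risk, urban residents = 895/3322 = 0.269416
risk, rural residents = 75/1160 = 0.064655
absolute risk difference = 0.204761
1 / 0.204761 = 4.884 → round up → 5

NNH ≈ 5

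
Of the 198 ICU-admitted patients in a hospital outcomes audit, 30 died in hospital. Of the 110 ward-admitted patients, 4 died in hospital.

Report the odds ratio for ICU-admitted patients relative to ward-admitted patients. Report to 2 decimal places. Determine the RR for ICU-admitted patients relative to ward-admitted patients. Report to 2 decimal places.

OR = (30 × 106) / (168 × 4) = 3180/672 ≈ 4.73
risk, ICU-admitted patients = 30/198 = 0.15152
risk, ward-admitted patients = 4/110 = 0.03636
RR = 0.15152 / 0.03636 = 4.17

OR = 4.73; RR = 4.17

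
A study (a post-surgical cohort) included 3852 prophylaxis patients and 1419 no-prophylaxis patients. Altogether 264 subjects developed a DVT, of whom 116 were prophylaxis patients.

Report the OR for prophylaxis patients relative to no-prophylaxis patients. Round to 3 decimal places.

0.267

prophylaxis patients without the outcome: 3852 − 116 = 3736
no-prophylaxis patients with the outcome: 264 − 116 = 148
no-prophylaxis patients without the outcome: 1419 − 148 = 1271
odds, prophylaxis patients = 116/3736 = 0.03105
odds, no-prophylaxis patients = 148/1271 = 0.11644
OR = 0.03105 / 0.11644 = 0.267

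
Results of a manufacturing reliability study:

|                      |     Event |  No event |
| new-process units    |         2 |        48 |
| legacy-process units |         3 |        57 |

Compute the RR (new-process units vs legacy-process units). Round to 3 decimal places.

RR: 0.800

risk, new-process units = 2/50 = 0.04000
risk, legacy-process units = 3/60 = 0.05000
RR = 0.04000 / 0.05000 = 0.800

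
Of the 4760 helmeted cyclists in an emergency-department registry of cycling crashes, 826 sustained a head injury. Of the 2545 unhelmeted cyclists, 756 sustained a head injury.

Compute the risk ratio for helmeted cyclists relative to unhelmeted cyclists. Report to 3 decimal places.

risk, helmeted cyclists = 826/4760 = 0.1735
risk, unhelmeted cyclists = 756/2545 = 0.2971
RR = 0.1735 / 0.2971 = 0.584

RR = 0.584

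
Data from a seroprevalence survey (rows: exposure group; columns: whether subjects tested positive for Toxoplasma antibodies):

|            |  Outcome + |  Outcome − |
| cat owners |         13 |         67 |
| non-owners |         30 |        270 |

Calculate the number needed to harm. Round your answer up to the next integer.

risk, cat owners = 13/80 = 0.162500
risk, non-owners = 30/300 = 0.100000
absolute risk difference = 0.062500
1 / 0.062500 = 16.000 → round up → 16

16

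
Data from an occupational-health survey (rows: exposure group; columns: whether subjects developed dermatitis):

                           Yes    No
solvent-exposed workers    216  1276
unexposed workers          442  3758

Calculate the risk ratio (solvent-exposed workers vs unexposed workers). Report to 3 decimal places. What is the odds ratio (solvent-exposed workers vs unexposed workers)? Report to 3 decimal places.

risk, solvent-exposed workers = 216/1492 = 0.1448
risk, unexposed workers = 442/4200 = 0.1052
RR = 0.1448 / 0.1052 = 1.376
OR = (216 × 3758) / (1276 × 442) = 811728/563992 ≈ 1.439

RR = 1.376; OR = 1.439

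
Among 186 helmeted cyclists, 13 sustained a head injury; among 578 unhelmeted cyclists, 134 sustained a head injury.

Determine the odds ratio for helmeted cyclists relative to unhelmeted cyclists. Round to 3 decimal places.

OR ≈ 0.249

odds, helmeted cyclists = 13/173 = 0.0751
odds, unhelmeted cyclists = 134/444 = 0.3018
OR = 0.0751 / 0.3018 = 0.249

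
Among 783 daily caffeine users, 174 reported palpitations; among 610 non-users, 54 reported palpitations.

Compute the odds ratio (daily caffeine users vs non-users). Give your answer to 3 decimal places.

OR = (174 × 556) / (609 × 54) = 96744/32886 ≈ 2.942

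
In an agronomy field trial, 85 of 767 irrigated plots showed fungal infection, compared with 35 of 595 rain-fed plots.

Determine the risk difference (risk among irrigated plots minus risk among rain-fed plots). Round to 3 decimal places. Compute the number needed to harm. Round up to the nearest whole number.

RD = 0.052; NNH = 20

risk, irrigated plots = 85/767 = 0.1108
risk, rain-fed plots = 35/595 = 0.0588
risk difference = 0.1108 − 0.0588 = 0.052
absolute risk difference = 0.051998
1 / 0.051998 = 19.232 → round up → 20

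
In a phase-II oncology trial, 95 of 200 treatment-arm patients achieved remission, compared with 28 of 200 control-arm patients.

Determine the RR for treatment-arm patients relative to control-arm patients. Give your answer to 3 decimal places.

risk, treatment-arm patients = 95/200 = 0.4750
risk, control-arm patients = 28/200 = 0.1400
RR = 0.4750 / 0.1400 = 3.393

3.393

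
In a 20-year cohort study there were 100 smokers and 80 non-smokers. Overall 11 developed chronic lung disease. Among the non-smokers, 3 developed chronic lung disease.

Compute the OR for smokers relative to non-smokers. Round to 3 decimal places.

smokers with the outcome: 11 − 3 = 8
smokers without the outcome: 100 − 8 = 92
non-smokers without the outcome: 80 − 3 = 77
odds, smokers = 8/92 = 0.08696
odds, non-smokers = 3/77 = 0.03896
OR = 0.08696 / 0.03896 = 2.232

2.232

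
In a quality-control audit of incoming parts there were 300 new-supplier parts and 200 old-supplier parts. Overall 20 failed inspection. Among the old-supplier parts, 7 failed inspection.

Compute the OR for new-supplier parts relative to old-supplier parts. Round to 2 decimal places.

new-supplier parts with the outcome: 20 − 7 = 13
new-supplier parts without the outcome: 300 − 13 = 287
old-supplier parts without the outcome: 200 − 7 = 193
OR = (13 × 193) / (287 × 7) = 2509/2009 ≈ 1.25

1.25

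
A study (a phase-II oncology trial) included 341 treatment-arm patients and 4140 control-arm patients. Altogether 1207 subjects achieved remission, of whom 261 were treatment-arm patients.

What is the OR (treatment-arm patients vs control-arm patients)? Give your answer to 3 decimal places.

treatment-arm patients without the outcome: 341 − 261 = 80
control-arm patients with the outcome: 1207 − 261 = 946
control-arm patients without the outcome: 4140 − 946 = 3194
OR = (261 × 3194) / (80 × 946) = 833634/75680 ≈ 11.015

OR ≈ 11.015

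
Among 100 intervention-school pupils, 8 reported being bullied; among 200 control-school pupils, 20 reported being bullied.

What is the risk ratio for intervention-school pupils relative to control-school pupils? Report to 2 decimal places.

risk, intervention-school pupils = 8/100 = 0.0800
risk, control-school pupils = 20/200 = 0.1000
RR = 0.0800 / 0.1000 = 0.80

RR ≈ 0.80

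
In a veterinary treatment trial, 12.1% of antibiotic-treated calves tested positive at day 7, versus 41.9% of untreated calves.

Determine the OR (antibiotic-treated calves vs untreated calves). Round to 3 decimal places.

0.191

odds, antibiotic-treated calves = 0.1210/0.8790 = 0.1377
odds, untreated calves = 0.4190/0.5810 = 0.7212
OR = 0.1377 / 0.7212 = 0.191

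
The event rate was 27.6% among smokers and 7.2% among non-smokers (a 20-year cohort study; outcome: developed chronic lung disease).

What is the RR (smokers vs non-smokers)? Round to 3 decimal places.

RR = 0.2760 / 0.0720 = 3.833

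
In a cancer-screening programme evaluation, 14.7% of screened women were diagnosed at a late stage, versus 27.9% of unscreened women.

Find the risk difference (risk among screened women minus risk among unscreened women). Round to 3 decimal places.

risk difference = 0.1470 − 0.2790 = -0.132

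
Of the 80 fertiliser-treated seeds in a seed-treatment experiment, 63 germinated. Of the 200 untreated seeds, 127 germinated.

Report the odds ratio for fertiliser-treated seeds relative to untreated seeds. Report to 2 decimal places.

OR = (63 × 73) / (17 × 127) = 4599/2159 ≈ 2.13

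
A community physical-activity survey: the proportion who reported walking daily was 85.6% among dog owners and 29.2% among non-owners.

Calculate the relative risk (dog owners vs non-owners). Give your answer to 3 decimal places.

RR = 0.8560 / 0.2920 = 2.932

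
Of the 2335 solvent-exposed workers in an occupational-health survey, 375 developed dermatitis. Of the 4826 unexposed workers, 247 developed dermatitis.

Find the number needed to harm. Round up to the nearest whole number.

NNH = 10

risk, solvent-exposed workers = 375/2335 = 0.160600
risk, unexposed workers = 247/4826 = 0.051181
absolute risk difference = 0.109418
1 / 0.109418 = 9.139 → round up → 10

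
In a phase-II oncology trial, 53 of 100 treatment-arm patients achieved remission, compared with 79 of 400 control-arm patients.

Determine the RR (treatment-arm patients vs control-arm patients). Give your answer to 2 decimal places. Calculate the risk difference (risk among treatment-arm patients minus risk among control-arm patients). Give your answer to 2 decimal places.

RR = 2.68; RD = 0.33

risk, treatment-arm patients = 53/100 = 0.5300
risk, control-arm patients = 79/400 = 0.1975
RR = 0.5300 / 0.1975 = 2.68
risk difference = 0.5300 − 0.1975 = 0.33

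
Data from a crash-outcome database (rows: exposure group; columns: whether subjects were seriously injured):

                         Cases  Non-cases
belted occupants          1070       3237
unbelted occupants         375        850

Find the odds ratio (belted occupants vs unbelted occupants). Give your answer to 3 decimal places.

OR = (1070 × 850) / (3237 × 375) = 909500/1213875 ≈ 0.749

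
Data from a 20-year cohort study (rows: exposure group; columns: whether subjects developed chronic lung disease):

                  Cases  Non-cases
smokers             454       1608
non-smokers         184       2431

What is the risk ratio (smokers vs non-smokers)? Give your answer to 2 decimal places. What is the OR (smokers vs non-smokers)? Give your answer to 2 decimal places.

RR = 3.13; OR = 3.73

risk, smokers = 454/2062 = 0.2202
risk, non-smokers = 184/2615 = 0.0704
RR = 0.2202 / 0.0704 = 3.13
OR = (454 × 2431) / (1608 × 184) = 1103674/295872 ≈ 3.73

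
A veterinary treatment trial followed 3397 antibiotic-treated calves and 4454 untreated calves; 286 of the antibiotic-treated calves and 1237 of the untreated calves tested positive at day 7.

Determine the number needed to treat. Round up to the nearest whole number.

NNT: 6

risk, antibiotic-treated calves = 286/3397 = 0.084192
risk, untreated calves = 1237/4454 = 0.277728
absolute risk difference = 0.193536
1 / 0.193536 = 5.167 → round up → 6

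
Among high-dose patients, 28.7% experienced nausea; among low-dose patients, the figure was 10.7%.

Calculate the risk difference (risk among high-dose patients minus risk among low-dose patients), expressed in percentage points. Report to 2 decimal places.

18.00

risk difference = 0.2870 − 0.1070 = 0.1800 → 18.00 percentage points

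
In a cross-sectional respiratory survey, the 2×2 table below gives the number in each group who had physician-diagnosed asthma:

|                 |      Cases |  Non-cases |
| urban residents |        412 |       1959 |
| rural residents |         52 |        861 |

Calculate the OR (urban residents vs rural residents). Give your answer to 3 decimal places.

OR: 3.482

odds, urban residents = 412/1959 = 0.2103
odds, rural residents = 52/861 = 0.0604
OR = 0.2103 / 0.0604 = 3.482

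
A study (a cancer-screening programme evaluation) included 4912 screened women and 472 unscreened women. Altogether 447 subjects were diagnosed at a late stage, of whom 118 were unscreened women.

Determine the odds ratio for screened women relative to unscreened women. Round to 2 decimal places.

screened women with the outcome: 447 − 118 = 329
screened women without the outcome: 4912 − 329 = 4583
unscreened women without the outcome: 472 − 118 = 354
OR = (329 × 354) / (4583 × 118) = 116466/540794 ≈ 0.22

OR ≈ 0.22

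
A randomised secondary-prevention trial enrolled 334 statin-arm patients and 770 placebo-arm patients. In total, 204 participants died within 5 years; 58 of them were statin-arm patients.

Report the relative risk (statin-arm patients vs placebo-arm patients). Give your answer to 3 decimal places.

RR: 0.916

statin-arm patients without the outcome: 334 − 58 = 276
placebo-arm patients with the outcome: 204 − 58 = 146
placebo-arm patients without the outcome: 770 − 146 = 624
risk, statin-arm patients = 58/334 = 0.1737
risk, placebo-arm patients = 146/770 = 0.1896
RR = 0.1737 / 0.1896 = 0.916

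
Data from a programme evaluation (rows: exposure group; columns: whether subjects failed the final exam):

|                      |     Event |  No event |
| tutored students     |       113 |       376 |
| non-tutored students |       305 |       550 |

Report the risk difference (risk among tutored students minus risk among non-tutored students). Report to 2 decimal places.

risk, tutored students = 113/489 = 0.2311
risk, non-tutored students = 305/855 = 0.3567
risk difference = 0.2311 − 0.3567 = -0.13

RD: -0.13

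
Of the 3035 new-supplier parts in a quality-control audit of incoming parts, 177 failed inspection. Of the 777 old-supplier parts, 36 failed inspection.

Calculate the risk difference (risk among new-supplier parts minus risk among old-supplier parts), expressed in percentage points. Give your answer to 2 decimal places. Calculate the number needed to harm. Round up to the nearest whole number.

risk, new-supplier parts = 177/3035 = 0.05832
risk, old-supplier parts = 36/777 = 0.04633
risk difference = 0.05832 − 0.04633 = 0.01199 → 1.20 percentage points
absolute risk difference = 0.011988
1 / 0.011988 = 83.417 → round up → 84

RD = 1.20; NNH = 84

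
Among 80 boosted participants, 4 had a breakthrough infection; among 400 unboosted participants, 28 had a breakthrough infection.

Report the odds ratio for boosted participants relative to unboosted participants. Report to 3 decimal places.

OR = (4 × 372) / (76 × 28) = 1488/2128 ≈ 0.699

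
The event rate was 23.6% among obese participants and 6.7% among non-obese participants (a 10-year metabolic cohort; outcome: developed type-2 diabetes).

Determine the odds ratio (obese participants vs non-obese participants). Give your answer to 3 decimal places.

OR = 4.302

odds, obese participants = 0.2360/0.7640 = 0.3089
odds, non-obese participants = 0.0670/0.9330 = 0.0718
OR = 0.3089 / 0.0718 = 4.302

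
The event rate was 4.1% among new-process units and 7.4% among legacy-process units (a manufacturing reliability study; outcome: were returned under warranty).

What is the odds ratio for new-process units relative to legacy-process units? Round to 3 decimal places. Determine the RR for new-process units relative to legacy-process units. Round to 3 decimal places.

odds, new-process units = 0.04100/0.95900 = 0.04275
odds, legacy-process units = 0.07400/0.92600 = 0.07991
OR = 0.04275 / 0.07991 = 0.535
RR = 0.04100 / 0.07400 = 0.554

OR = 0.535; RR = 0.554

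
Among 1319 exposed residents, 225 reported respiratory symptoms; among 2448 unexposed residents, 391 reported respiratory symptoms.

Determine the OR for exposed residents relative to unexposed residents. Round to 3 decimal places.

OR = (225 × 2057) / (1094 × 391) = 462825/427754 ≈ 1.082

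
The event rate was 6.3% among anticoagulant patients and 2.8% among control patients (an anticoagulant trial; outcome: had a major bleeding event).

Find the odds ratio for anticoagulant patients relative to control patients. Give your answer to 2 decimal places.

odds, anticoagulant patients = 0.06300/0.93700 = 0.06724
odds, control patients = 0.02800/0.97200 = 0.02881
OR = 0.06724 / 0.02881 = 2.33

2.33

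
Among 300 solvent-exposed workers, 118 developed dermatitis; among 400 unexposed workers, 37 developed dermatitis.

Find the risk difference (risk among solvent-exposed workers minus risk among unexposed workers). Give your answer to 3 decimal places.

RD: 0.301

risk, solvent-exposed workers = 118/300 = 0.3933
risk, unexposed workers = 37/400 = 0.0925
risk difference = 0.3933 − 0.0925 = 0.301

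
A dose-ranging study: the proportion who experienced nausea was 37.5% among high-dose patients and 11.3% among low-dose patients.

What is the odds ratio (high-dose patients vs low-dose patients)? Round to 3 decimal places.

OR ≈ 4.710

odds, high-dose patients = 0.3750/0.6250 = 0.6000
odds, low-dose patients = 0.1130/0.8870 = 0.1274
OR = 0.6000 / 0.1274 = 4.710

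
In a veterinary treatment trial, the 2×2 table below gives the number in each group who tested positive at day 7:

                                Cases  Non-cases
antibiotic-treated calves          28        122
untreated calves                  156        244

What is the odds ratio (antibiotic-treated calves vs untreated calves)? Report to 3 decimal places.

OR = (28 × 244) / (122 × 156) = 6832/19032 ≈ 0.359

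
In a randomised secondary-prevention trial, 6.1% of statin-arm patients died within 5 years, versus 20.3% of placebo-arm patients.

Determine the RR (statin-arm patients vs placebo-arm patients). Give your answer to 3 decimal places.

RR = 0.0610 / 0.2030 = 0.300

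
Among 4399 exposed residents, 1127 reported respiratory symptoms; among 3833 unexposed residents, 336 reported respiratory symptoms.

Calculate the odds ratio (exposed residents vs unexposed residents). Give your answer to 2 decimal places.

OR = (1127 × 3497) / (3272 × 336) = 3941119/1099392 ≈ 3.58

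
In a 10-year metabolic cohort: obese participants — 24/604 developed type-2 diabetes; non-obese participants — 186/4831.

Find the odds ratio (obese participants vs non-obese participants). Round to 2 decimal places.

OR = (24 × 4645) / (580 × 186) = 111480/107880 ≈ 1.03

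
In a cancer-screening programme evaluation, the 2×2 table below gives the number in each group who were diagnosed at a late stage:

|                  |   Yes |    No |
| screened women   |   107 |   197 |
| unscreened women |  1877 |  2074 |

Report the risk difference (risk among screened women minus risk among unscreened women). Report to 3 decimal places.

RD = -0.123

risk, screened women = 107/304 = 0.3520
risk, unscreened women = 1877/3951 = 0.4751
risk difference = 0.3520 − 0.4751 = -0.123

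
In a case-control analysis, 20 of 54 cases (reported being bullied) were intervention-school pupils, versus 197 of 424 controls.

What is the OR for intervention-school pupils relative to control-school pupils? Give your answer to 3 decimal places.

OR = (20 × 227) / (197 × 34) = 4540/6698 ≈ 0.678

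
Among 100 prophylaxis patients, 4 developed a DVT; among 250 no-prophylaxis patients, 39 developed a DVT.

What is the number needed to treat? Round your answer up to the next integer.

9

risk, prophylaxis patients = 4/100 = 0.040000
risk, no-prophylaxis patients = 39/250 = 0.156000
absolute risk difference = 0.116000
1 / 0.116000 = 8.621 → round up → 9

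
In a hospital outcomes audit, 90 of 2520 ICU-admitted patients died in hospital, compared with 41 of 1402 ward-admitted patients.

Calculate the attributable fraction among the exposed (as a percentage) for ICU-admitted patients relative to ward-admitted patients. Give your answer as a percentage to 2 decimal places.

AR% ≈ 18.12%

risk, ICU-admitted patients = 90/2520 = 0.03571
risk, ward-admitted patients = 41/1402 = 0.02924
AR% = (0.03571 − 0.02924) / 0.03571 = 0.1812 → 18.12%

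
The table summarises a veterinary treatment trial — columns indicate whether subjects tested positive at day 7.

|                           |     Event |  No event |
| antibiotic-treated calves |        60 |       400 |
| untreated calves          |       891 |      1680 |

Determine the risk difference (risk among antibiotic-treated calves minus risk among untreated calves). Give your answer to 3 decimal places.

-0.216

risk, antibiotic-treated calves = 60/460 = 0.1304
risk, untreated calves = 891/2571 = 0.3466
risk difference = 0.1304 − 0.3466 = -0.216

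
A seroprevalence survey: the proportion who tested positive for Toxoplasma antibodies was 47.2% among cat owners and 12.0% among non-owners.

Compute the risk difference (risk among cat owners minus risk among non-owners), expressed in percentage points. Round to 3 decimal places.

risk difference = 0.4720 − 0.1200 = 0.3520 → 35.200 percentage points

35.200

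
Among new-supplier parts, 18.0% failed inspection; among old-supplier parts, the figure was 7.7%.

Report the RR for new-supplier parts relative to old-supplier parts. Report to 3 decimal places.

RR = 0.1800 / 0.0770 = 2.338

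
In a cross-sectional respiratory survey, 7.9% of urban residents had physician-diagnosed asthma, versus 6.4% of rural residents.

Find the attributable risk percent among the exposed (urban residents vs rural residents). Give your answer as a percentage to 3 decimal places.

AR% = (0.0790 − 0.0640) / 0.0790 = 0.1899 → 18.987%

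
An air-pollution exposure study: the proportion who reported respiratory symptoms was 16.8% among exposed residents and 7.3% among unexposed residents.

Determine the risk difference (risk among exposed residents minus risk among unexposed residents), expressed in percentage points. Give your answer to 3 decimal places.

risk difference = 0.1680 − 0.0730 = 0.0950 → 9.500 percentage points

RD ≈ 9.500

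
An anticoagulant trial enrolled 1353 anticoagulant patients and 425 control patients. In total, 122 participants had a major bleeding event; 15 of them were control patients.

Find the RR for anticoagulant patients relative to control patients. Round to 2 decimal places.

2.24

anticoagulant patients with the outcome: 122 − 15 = 107
anticoagulant patients without the outcome: 1353 − 107 = 1246
control patients without the outcome: 425 − 15 = 410
risk, anticoagulant patients = 107/1353 = 0.07908
risk, control patients = 15/425 = 0.03529
RR = 0.07908 / 0.03529 = 2.24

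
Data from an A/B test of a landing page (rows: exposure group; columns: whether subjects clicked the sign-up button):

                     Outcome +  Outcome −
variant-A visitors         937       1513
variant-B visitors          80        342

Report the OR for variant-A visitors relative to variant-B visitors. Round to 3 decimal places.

OR = (937 × 342) / (1513 × 80) = 320454/121040 ≈ 2.648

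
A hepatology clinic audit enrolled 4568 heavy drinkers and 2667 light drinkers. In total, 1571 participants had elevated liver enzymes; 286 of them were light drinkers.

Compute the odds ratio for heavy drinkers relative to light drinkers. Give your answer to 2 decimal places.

3.26

heavy drinkers with the outcome: 1571 − 286 = 1285
heavy drinkers without the outcome: 4568 − 1285 = 3283
light drinkers without the outcome: 2667 − 286 = 2381
OR = (1285 × 2381) / (3283 × 286) = 3059585/938938 ≈ 3.26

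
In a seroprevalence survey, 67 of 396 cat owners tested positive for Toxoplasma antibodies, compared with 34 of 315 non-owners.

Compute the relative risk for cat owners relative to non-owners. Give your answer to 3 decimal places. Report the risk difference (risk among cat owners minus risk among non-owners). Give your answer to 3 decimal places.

risk, cat owners = 67/396 = 0.1692
risk, non-owners = 34/315 = 0.1079
RR = 0.1692 / 0.1079 = 1.568
risk difference = 0.1692 − 0.1079 = 0.061

RR = 1.568; RD = 0.061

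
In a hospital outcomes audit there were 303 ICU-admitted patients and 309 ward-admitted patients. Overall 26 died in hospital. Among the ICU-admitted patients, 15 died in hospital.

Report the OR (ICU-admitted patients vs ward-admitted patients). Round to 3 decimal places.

ICU-admitted patients without the outcome: 303 − 15 = 288
ward-admitted patients with the outcome: 26 − 15 = 11
ward-admitted patients without the outcome: 309 − 11 = 298
OR = (15 × 298) / (288 × 11) = 4470/3168 ≈ 1.411

OR = 1.411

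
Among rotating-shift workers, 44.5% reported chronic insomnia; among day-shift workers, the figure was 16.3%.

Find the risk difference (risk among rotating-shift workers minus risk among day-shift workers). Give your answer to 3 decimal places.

risk difference = 0.4450 − 0.1630 = 0.282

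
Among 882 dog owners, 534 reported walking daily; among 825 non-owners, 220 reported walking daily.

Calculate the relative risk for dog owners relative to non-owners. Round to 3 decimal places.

RR = 2.270

risk, dog owners = 534/882 = 0.6054
risk, non-owners = 220/825 = 0.2667
RR = 0.6054 / 0.2667 = 2.270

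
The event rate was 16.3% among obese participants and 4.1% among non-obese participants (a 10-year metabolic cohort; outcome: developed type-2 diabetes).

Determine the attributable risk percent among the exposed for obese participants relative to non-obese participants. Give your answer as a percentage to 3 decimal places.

AR% = (0.16300 − 0.04100) / 0.16300 = 0.7485 → 74.847%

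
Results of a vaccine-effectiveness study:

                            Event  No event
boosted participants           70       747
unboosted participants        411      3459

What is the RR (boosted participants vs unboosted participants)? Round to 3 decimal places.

risk, boosted participants = 70/817 = 0.0857
risk, unboosted participants = 411/3870 = 0.1062
RR = 0.0857 / 0.1062 = 0.807

RR = 0.807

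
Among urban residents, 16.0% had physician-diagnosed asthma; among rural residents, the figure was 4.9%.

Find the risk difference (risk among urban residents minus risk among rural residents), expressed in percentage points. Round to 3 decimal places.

11.100

risk difference = 0.16000 − 0.04900 = 0.11100 → 11.100 percentage points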